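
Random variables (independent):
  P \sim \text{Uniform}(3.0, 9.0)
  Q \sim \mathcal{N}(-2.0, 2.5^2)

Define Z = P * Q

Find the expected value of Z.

For independent RVs: E[XY] = E[X]*E[Y]
E[P] = 6
E[Q] = -2
E[Z] = 6 * (-2) = -12

-12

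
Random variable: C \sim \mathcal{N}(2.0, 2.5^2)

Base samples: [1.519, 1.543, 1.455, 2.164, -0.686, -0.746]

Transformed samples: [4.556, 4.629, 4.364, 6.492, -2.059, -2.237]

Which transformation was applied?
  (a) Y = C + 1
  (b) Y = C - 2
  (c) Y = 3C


Checking option (c) Y = 3C:
  C = 1.519 -> Y = 4.556 ✓
  C = 1.543 -> Y = 4.629 ✓
  C = 1.455 -> Y = 4.364 ✓
All samples match this transformation.

(c) 3C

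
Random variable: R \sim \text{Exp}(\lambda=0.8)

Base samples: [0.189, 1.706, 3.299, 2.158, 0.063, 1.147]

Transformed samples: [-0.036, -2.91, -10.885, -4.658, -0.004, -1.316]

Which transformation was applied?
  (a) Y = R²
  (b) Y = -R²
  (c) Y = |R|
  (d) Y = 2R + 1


Checking option (b) Y = -R²:
  R = 0.189 -> Y = -0.036 ✓
  R = 1.706 -> Y = -2.91 ✓
  R = 3.299 -> Y = -10.885 ✓
All samples match this transformation.

(b) -R²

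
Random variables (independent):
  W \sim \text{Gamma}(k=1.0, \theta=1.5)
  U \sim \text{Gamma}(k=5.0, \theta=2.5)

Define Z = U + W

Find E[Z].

E[Z] = 1*E[W] + 1*E[U]
E[W] = 1.5
E[U] = 12.5
E[Z] = 1*1.5 + 1*12.5 = 14

14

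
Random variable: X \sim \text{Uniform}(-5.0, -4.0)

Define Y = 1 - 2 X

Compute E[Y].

For Y = -2X + 1:
E[Y] = -2 * E[X] + 1
E[X] = (-5 - 4)/2 = -4.5
E[Y] = -2 * (-4.5) + 1 = 10

10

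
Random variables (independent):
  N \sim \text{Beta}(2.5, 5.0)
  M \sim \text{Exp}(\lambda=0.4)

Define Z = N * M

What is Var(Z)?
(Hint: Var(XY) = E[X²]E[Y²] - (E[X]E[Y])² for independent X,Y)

Var(XY) = E[X²]E[Y²] - (E[X]E[Y])²
E[N] = 0.33333333, Var(N) = 0.026143791
E[M] = 2.5, Var(M) = 6.25
E[N²] = 0.026143791 + 0.33333333² = 0.1372549
E[M²] = 6.25 + 2.5² = 12.5
Var(Z) = 0.1372549*12.5 - (0.33333333*2.5)²
= 1.7156863 - 0.69444444 = 1.0212418

1.0212418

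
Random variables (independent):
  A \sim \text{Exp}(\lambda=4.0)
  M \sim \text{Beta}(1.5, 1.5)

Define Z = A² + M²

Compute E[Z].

E[Z] = E[A²] + E[M²]
E[A²] = Var(A) + E[A]² = 0.0625 + 0.0625 = 0.125
E[M²] = Var(M) + E[M]² = 0.0625 + 0.25 = 0.3125
E[Z] = 0.125 + 0.3125 = 0.4375

0.4375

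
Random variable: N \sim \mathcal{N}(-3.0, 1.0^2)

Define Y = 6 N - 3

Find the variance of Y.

For Y = aN + b: Var(Y) = a² * Var(N)
Var(N) = 1.0^2 = 1
Var(Y) = 6² * 1 = 36 * 1 = 36

36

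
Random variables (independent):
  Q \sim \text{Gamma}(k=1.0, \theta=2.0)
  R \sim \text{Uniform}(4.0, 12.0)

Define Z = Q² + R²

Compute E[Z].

E[Z] = E[Q²] + E[R²]
E[Q²] = Var(Q) + E[Q]² = 4 + 4 = 8
E[R²] = Var(R) + E[R]² = 5.3333333 + 64 = 69.333333
E[Z] = 8 + 69.333333 = 77.333333

77.333333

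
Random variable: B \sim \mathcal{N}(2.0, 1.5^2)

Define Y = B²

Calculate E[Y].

Using E[X²] = Var(X) + (E[X])²:
E[B] = 2
Var(B) = 1.5^2 = 2.25
E[B²] = 2.25 + 2² = 2.25 + 4 = 6.25

6.25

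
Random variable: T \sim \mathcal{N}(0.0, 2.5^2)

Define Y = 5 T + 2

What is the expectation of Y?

For Y = 5T + 2:
E[Y] = 5 * E[T] + 2
E[T] = 0.0 = 0
E[Y] = 5 * 0 + 2 = 2

2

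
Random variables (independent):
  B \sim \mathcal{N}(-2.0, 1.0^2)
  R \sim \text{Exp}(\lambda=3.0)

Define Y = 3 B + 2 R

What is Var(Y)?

For independent RVs: Var(aX + bY) = a²Var(X) + b²Var(Y)
Var(B) = 1
Var(R) = 0.11111111
Var(Y) = 3²*1 + 2²*0.11111111
= 9*1 + 4*0.11111111 = 9.4444444

9.4444444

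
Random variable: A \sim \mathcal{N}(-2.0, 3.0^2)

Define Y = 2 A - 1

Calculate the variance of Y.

For Y = aA + b: Var(Y) = a² * Var(A)
Var(A) = 3.0^2 = 9
Var(Y) = 2² * 9 = 4 * 9 = 36

36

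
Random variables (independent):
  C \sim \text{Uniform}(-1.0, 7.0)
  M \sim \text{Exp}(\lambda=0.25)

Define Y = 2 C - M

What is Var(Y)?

For independent RVs: Var(aX + bY) = a²Var(X) + b²Var(Y)
Var(C) = 5.3333333
Var(M) = 16
Var(Y) = 2²*5.3333333 + (-1)²*16
= 4*5.3333333 + 1*16 = 37.333333

37.333333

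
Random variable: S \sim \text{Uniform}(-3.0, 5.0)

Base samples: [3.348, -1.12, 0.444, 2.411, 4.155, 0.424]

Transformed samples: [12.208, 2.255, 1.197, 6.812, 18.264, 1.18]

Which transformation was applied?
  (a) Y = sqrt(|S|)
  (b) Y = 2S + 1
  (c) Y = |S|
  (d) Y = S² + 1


Checking option (d) Y = S² + 1:
  S = 3.348 -> Y = 12.208 ✓
  S = -1.12 -> Y = 2.255 ✓
  S = 0.444 -> Y = 1.197 ✓
All samples match this transformation.

(d) S² + 1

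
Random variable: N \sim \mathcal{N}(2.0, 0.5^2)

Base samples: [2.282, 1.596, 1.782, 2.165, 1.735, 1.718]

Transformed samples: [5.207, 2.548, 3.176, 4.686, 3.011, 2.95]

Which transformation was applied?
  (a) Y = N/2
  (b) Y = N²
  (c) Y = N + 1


Checking option (b) Y = N²:
  N = 2.282 -> Y = 5.207 ✓
  N = 1.596 -> Y = 2.548 ✓
  N = 1.782 -> Y = 3.176 ✓
All samples match this transformation.

(b) N²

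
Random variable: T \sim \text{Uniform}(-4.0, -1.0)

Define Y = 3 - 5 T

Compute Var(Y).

For Y = aT + b: Var(Y) = a² * Var(T)
Var(T) = (-1 + 4)^2/12 = 0.75
Var(Y) = (-5)² * 0.75 = 25 * 0.75 = 18.75

18.75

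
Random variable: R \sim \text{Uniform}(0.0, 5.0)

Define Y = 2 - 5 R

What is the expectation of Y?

For Y = -5R + 2:
E[Y] = -5 * E[R] + 2
E[R] = (0 + 5)/2 = 2.5
E[Y] = -5 * 2.5 + 2 = -10.5

-10.5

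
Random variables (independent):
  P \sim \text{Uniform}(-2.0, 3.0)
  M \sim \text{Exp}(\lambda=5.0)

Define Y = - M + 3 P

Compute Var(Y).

For independent RVs: Var(aX + bY) = a²Var(X) + b²Var(Y)
Var(P) = 2.0833333
Var(M) = 0.04
Var(Y) = 3²*2.0833333 + (-1)²*0.04
= 9*2.0833333 + 1*0.04 = 18.79

18.79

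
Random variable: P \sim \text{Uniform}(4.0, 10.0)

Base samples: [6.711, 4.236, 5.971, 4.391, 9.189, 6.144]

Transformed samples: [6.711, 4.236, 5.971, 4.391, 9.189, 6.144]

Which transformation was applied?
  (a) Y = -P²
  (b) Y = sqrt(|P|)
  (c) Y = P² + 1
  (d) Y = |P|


Checking option (d) Y = |P|:
  P = 6.711 -> Y = 6.711 ✓
  P = 4.236 -> Y = 4.236 ✓
  P = 5.971 -> Y = 5.971 ✓
All samples match this transformation.

(d) |P|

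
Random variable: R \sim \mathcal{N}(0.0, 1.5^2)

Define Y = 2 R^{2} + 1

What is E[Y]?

E[Y] = 2*E[R²] + 1
E[R] = 0
E[R²] = Var(R) + (E[R])² = 2.25 + 0 = 2.25
E[Y] = 2*2.25 + 1 = 5.5

5.5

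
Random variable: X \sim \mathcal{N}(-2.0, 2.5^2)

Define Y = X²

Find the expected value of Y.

E[X²] = Var(X) + (E[X])² = 6.25 + 4 = 10.25

10.25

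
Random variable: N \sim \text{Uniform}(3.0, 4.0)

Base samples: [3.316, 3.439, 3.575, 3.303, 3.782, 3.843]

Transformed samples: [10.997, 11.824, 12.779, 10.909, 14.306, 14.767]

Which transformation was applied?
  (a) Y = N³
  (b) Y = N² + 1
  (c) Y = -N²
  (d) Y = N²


Checking option (d) Y = N²:
  N = 3.316 -> Y = 10.997 ✓
  N = 3.439 -> Y = 11.824 ✓
  N = 3.575 -> Y = 12.779 ✓
All samples match this transformation.

(d) N²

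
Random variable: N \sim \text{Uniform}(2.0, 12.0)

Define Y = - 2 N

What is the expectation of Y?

For Y = -2N:
E[Y] = -2 * E[N]
E[N] = (2 + 12)/2 = 7
E[Y] = -2 * 7 = -14

-14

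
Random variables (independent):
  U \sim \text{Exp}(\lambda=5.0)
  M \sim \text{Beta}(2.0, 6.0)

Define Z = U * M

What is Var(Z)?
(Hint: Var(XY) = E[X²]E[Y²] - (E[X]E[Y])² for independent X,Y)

Var(XY) = E[X²]E[Y²] - (E[X]E[Y])²
E[U] = 0.2, Var(U) = 0.04
E[M] = 0.25, Var(M) = 0.020833333
E[U²] = 0.04 + 0.2² = 0.08
E[M²] = 0.020833333 + 0.25² = 0.083333333
Var(Z) = 0.08*0.083333333 - (0.2*0.25)²
= 0.0066666667 - 0.0025 = 0.0041666667

0.0041666667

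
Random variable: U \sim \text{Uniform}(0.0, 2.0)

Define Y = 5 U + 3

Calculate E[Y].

For Y = 5U + 3:
E[Y] = 5 * E[U] + 3
E[U] = (0 + 2)/2 = 1
E[Y] = 5 * 1 + 3 = 8

8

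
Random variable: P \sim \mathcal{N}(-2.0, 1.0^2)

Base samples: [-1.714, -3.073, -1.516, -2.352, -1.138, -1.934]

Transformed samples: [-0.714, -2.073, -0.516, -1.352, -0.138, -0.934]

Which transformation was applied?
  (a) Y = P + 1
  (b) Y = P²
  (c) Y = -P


Checking option (a) Y = P + 1:
  P = -1.714 -> Y = -0.714 ✓
  P = -3.073 -> Y = -2.073 ✓
  P = -1.516 -> Y = -0.516 ✓
All samples match this transformation.

(a) P + 1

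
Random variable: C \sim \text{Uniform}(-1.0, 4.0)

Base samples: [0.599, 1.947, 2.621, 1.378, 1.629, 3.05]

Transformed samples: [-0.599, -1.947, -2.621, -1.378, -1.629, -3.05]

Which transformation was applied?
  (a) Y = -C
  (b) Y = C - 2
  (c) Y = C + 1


Checking option (a) Y = -C:
  C = 0.599 -> Y = -0.599 ✓
  C = 1.947 -> Y = -1.947 ✓
  C = 2.621 -> Y = -2.621 ✓
All samples match this transformation.

(a) -C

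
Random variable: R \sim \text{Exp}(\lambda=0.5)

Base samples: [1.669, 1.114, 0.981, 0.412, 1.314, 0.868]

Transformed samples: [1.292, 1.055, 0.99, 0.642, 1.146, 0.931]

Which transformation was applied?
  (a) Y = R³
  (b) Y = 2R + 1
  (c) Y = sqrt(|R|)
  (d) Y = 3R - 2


Checking option (c) Y = sqrt(|R|):
  R = 1.669 -> Y = 1.292 ✓
  R = 1.114 -> Y = 1.055 ✓
  R = 0.981 -> Y = 0.99 ✓
All samples match this transformation.

(c) sqrt(|R|)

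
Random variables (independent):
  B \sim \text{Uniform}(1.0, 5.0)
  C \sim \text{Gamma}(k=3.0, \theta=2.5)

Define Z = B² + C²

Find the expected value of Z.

E[Z] = E[B²] + E[C²]
E[B²] = Var(B) + E[B]² = 1.3333333 + 9 = 10.333333
E[C²] = Var(C) + E[C]² = 18.75 + 56.25 = 75
E[Z] = 10.333333 + 75 = 85.333333

85.333333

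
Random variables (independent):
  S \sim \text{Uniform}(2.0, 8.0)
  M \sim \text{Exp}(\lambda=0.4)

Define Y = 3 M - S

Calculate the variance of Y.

For independent RVs: Var(aX + bY) = a²Var(X) + b²Var(Y)
Var(S) = 3
Var(M) = 6.25
Var(Y) = (-1)²*3 + 3²*6.25
= 1*3 + 9*6.25 = 59.25

59.25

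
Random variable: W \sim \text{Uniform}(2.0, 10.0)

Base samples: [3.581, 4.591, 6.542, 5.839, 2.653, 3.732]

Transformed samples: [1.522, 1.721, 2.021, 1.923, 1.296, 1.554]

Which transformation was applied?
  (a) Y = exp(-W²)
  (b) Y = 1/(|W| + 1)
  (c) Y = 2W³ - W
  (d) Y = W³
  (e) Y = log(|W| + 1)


Checking option (e) Y = log(|W| + 1):
  W = 3.581 -> Y = 1.522 ✓
  W = 4.591 -> Y = 1.721 ✓
  W = 6.542 -> Y = 2.021 ✓
All samples match this transformation.

(e) log(|W| + 1)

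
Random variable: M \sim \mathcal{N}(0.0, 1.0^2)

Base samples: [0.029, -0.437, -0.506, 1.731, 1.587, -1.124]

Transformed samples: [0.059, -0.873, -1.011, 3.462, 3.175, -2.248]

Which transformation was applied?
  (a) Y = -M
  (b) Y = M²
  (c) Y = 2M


Checking option (c) Y = 2M:
  M = 0.029 -> Y = 0.059 ✓
  M = -0.437 -> Y = -0.873 ✓
  M = -0.506 -> Y = -1.011 ✓
All samples match this transformation.

(c) 2M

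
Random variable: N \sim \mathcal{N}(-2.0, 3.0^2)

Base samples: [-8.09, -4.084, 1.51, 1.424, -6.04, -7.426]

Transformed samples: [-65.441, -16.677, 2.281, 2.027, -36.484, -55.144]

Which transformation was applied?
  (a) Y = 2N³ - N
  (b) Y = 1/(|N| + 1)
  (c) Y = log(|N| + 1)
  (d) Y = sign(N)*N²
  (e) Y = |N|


Checking option (d) Y = sign(N)*N²:
  N = -8.09 -> Y = -65.441 ✓
  N = -4.084 -> Y = -16.677 ✓
  N = 1.51 -> Y = 2.281 ✓
All samples match this transformation.

(d) sign(N)*N²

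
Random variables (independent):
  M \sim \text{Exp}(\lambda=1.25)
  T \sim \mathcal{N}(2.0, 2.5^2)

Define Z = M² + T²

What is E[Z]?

E[Z] = E[M²] + E[T²]
E[M²] = Var(M) + E[M]² = 0.64 + 0.64 = 1.28
E[T²] = Var(T) + E[T]² = 6.25 + 4 = 10.25
E[Z] = 1.28 + 10.25 = 11.53

11.53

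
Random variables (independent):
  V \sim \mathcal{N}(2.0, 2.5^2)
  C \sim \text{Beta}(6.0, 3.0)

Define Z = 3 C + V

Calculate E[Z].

E[Z] = 1*E[V] + 3*E[C]
E[V] = 2
E[C] = 0.66666667
E[Z] = 1*2 + 3*0.66666667 = 4

4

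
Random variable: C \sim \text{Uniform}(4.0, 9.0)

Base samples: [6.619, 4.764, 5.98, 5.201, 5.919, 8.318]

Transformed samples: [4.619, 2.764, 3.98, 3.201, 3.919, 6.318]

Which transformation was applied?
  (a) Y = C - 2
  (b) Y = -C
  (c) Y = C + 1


Checking option (a) Y = C - 2:
  C = 6.619 -> Y = 4.619 ✓
  C = 4.764 -> Y = 2.764 ✓
  C = 5.98 -> Y = 3.98 ✓
All samples match this transformation.

(a) C - 2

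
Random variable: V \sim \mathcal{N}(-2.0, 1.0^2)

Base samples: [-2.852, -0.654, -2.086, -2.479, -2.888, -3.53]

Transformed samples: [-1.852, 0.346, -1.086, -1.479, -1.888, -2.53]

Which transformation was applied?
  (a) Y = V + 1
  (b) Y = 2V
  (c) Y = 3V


Checking option (a) Y = V + 1:
  V = -2.852 -> Y = -1.852 ✓
  V = -0.654 -> Y = 0.346 ✓
  V = -2.086 -> Y = -1.086 ✓
All samples match this transformation.

(a) V + 1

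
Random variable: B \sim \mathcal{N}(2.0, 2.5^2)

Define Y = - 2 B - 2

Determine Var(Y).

For Y = aB + b: Var(Y) = a² * Var(B)
Var(B) = 2.5^2 = 6.25
Var(Y) = (-2)² * 6.25 = 4 * 6.25 = 25

25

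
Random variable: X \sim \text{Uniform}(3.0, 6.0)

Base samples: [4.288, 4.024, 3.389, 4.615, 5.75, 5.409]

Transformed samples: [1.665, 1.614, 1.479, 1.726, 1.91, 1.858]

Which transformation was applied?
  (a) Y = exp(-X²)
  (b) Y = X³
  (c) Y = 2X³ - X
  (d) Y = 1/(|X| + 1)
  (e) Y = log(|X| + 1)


Checking option (e) Y = log(|X| + 1):
  X = 4.288 -> Y = 1.665 ✓
  X = 4.024 -> Y = 1.614 ✓
  X = 3.389 -> Y = 1.479 ✓
All samples match this transformation.

(e) log(|X| + 1)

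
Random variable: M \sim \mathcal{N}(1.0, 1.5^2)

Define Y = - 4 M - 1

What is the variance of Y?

For Y = aM + b: Var(Y) = a² * Var(M)
Var(M) = 1.5^2 = 2.25
Var(Y) = (-4)² * 2.25 = 16 * 2.25 = 36

36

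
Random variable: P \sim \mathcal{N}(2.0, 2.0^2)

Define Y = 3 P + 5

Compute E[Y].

For Y = 3P + 5:
E[Y] = 3 * E[P] + 5
E[P] = 2.0 = 2
E[Y] = 3 * 2 + 5 = 11

11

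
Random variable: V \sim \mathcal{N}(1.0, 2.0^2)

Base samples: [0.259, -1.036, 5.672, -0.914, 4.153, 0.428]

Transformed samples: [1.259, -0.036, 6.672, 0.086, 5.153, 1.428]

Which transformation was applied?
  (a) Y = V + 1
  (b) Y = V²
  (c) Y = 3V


Checking option (a) Y = V + 1:
  V = 0.259 -> Y = 1.259 ✓
  V = -1.036 -> Y = -0.036 ✓
  V = 5.672 -> Y = 6.672 ✓
All samples match this transformation.

(a) V + 1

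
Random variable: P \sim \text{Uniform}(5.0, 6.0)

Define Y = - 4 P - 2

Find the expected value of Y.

For Y = -4P - 2:
E[Y] = -4 * E[P] - 2
E[P] = (5 + 6)/2 = 5.5
E[Y] = -4 * 5.5 - 2 = -24

-24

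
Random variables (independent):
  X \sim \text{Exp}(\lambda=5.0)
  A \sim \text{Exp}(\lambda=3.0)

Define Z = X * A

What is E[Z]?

For independent RVs: E[XY] = E[X]*E[Y]
E[X] = 0.2
E[A] = 0.33333333
E[Z] = 0.2 * 0.33333333 = 0.066666667

0.066666667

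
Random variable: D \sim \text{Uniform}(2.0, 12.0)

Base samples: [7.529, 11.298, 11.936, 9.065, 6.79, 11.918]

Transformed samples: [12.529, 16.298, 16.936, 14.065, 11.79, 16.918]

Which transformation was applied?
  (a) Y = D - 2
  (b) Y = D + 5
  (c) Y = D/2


Checking option (b) Y = D + 5:
  D = 7.529 -> Y = 12.529 ✓
  D = 11.298 -> Y = 16.298 ✓
  D = 11.936 -> Y = 16.936 ✓
All samples match this transformation.

(b) D + 5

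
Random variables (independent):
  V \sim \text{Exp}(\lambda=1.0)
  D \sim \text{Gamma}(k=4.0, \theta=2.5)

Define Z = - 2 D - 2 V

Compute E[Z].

E[Z] = -2*E[V] - 2*E[D]
E[V] = 1
E[D] = 10
E[Z] = -2*1 - 2*10 = -22

-22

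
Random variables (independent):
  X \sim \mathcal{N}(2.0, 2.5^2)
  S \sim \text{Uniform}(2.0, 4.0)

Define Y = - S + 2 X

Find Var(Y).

For independent RVs: Var(aX + bY) = a²Var(X) + b²Var(Y)
Var(X) = 6.25
Var(S) = 0.33333333
Var(Y) = 2²*6.25 + (-1)²*0.33333333
= 4*6.25 + 1*0.33333333 = 25.333333

25.333333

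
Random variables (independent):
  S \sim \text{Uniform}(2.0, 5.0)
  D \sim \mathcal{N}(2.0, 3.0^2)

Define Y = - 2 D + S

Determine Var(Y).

For independent RVs: Var(aX + bY) = a²Var(X) + b²Var(Y)
Var(S) = 0.75
Var(D) = 9
Var(Y) = 1²*0.75 + (-2)²*9
= 1*0.75 + 4*9 = 36.75

36.75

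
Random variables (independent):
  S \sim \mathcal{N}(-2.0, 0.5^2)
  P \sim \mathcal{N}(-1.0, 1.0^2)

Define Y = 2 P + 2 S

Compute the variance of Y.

For independent RVs: Var(aX + bY) = a²Var(X) + b²Var(Y)
Var(S) = 0.25
Var(P) = 1
Var(Y) = 2²*0.25 + 2²*1
= 4*0.25 + 4*1 = 5

5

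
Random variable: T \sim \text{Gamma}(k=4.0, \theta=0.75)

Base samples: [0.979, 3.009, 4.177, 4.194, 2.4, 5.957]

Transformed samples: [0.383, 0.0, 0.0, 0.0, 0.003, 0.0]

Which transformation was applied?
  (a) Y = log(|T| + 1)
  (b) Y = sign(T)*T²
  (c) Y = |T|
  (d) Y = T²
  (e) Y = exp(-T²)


Checking option (e) Y = exp(-T²):
  T = 0.979 -> Y = 0.383 ✓
  T = 3.009 -> Y = 0.0 ✓
  T = 4.177 -> Y = 0.0 ✓
All samples match this transformation.

(e) exp(-T²)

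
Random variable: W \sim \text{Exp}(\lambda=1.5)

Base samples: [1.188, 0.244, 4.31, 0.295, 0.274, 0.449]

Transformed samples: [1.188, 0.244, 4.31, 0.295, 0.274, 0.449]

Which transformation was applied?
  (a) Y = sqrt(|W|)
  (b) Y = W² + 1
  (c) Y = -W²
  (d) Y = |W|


Checking option (d) Y = |W|:
  W = 1.188 -> Y = 1.188 ✓
  W = 0.244 -> Y = 0.244 ✓
  W = 4.31 -> Y = 4.31 ✓
All samples match this transformation.

(d) |W|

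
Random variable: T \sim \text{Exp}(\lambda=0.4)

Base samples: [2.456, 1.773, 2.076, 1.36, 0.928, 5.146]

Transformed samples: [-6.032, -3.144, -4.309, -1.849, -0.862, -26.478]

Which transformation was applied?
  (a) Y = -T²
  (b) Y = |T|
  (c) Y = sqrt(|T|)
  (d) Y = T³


Checking option (a) Y = -T²:
  T = 2.456 -> Y = -6.032 ✓
  T = 1.773 -> Y = -3.144 ✓
  T = 2.076 -> Y = -4.309 ✓
All samples match this transformation.

(a) -T²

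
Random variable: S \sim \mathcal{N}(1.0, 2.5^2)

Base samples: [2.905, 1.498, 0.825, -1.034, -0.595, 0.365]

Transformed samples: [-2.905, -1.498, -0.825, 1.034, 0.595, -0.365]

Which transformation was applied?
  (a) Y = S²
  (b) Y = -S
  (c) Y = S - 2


Checking option (b) Y = -S:
  S = 2.905 -> Y = -2.905 ✓
  S = 1.498 -> Y = -1.498 ✓
  S = 0.825 -> Y = -0.825 ✓
All samples match this transformation.

(b) -S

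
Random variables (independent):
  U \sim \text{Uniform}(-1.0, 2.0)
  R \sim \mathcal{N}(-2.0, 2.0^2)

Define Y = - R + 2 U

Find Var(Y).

For independent RVs: Var(aX + bY) = a²Var(X) + b²Var(Y)
Var(U) = 0.75
Var(R) = 4
Var(Y) = 2²*0.75 + (-1)²*4
= 4*0.75 + 1*4 = 7

7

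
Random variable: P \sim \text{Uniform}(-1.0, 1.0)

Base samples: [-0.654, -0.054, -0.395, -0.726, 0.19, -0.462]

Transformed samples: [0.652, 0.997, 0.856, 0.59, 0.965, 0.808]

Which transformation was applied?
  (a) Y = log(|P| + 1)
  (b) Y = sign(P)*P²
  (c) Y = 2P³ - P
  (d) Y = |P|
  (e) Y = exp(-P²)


Checking option (e) Y = exp(-P²):
  P = -0.654 -> Y = 0.652 ✓
  P = -0.054 -> Y = 0.997 ✓
  P = -0.395 -> Y = 0.856 ✓
All samples match this transformation.

(e) exp(-P²)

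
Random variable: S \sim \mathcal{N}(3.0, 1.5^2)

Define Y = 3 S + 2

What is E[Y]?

For Y = 3S + 2:
E[Y] = 3 * E[S] + 2
E[S] = 3.0 = 3
E[Y] = 3 * 3 + 2 = 11

11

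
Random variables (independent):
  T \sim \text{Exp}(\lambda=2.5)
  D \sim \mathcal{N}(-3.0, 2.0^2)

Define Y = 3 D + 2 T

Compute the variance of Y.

For independent RVs: Var(aX + bY) = a²Var(X) + b²Var(Y)
Var(T) = 0.16
Var(D) = 4
Var(Y) = 2²*0.16 + 3²*4
= 4*0.16 + 9*4 = 36.64

36.64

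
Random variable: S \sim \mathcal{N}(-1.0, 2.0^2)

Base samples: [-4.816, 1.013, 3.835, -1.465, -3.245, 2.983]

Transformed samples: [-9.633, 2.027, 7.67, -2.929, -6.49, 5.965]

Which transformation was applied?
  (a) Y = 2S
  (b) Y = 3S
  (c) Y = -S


Checking option (a) Y = 2S:
  S = -4.816 -> Y = -9.633 ✓
  S = 1.013 -> Y = 2.027 ✓
  S = 3.835 -> Y = 7.67 ✓
All samples match this transformation.

(a) 2S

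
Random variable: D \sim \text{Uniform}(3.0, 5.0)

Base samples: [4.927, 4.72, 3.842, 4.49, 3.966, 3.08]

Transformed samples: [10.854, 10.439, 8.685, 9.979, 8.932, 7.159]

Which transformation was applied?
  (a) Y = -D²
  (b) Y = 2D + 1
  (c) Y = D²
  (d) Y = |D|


Checking option (b) Y = 2D + 1:
  D = 4.927 -> Y = 10.854 ✓
  D = 4.72 -> Y = 10.439 ✓
  D = 3.842 -> Y = 8.685 ✓
All samples match this transformation.

(b) 2D + 1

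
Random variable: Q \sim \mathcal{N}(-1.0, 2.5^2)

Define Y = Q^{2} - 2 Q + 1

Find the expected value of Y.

E[Y] = 1*E[Q²] - 2*E[Q] + 1
E[Q] = -1
E[Q²] = Var(Q) + (E[Q])² = 6.25 + 1 = 7.25
E[Y] = 1*7.25 - 2*(-1) + 1 = 10.25

10.25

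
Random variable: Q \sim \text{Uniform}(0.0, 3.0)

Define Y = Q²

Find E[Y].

E[Q²] = Var(Q) + (E[Q])² = 0.75 + 2.25 = 3

3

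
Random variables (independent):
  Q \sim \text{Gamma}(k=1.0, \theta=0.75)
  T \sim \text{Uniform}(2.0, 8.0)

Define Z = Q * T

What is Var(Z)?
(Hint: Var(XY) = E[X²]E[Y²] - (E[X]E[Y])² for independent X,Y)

Var(XY) = E[X²]E[Y²] - (E[X]E[Y])²
E[Q] = 0.75, Var(Q) = 0.5625
E[T] = 5, Var(T) = 3
E[Q²] = 0.5625 + 0.75² = 1.125
E[T²] = 3 + 5² = 28
Var(Z) = 1.125*28 - (0.75*5)²
= 31.5 - 14.0625 = 17.4375

17.4375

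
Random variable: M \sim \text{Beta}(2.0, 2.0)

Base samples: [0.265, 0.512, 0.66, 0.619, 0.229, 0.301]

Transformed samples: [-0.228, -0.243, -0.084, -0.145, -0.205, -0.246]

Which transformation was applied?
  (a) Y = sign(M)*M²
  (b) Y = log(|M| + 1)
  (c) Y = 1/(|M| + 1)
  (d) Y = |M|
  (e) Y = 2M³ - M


Checking option (e) Y = 2M³ - M:
  M = 0.265 -> Y = -0.228 ✓
  M = 0.512 -> Y = -0.243 ✓
  M = 0.66 -> Y = -0.084 ✓
All samples match this transformation.

(e) 2M³ - M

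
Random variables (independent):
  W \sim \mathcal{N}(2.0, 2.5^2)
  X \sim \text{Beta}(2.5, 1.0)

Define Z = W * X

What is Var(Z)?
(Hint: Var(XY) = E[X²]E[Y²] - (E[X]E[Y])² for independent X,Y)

Var(XY) = E[X²]E[Y²] - (E[X]E[Y])²
E[W] = 2, Var(W) = 6.25
E[X] = 0.71428571, Var(X) = 0.045351474
E[W²] = 6.25 + 2² = 10.25
E[X²] = 0.045351474 + 0.71428571² = 0.55555556
Var(Z) = 10.25*0.55555556 - (2*0.71428571)²
= 5.6944444 - 2.0408163 = 3.6536281

3.6536281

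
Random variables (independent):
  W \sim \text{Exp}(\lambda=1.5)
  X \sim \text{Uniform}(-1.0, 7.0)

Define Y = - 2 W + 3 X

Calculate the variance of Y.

For independent RVs: Var(aX + bY) = a²Var(X) + b²Var(Y)
Var(W) = 0.44444444
Var(X) = 5.3333333
Var(Y) = (-2)²*0.44444444 + 3²*5.3333333
= 4*0.44444444 + 9*5.3333333 = 49.777778

49.777778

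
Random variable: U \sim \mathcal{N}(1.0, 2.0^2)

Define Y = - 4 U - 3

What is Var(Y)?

For Y = aU + b: Var(Y) = a² * Var(U)
Var(U) = 2.0^2 = 4
Var(Y) = (-4)² * 4 = 16 * 4 = 64

64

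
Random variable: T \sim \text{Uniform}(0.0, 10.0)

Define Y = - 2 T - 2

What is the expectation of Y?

For Y = -2T - 2:
E[Y] = -2 * E[T] - 2
E[T] = (0 + 10)/2 = 5
E[Y] = -2 * 5 - 2 = -12

-12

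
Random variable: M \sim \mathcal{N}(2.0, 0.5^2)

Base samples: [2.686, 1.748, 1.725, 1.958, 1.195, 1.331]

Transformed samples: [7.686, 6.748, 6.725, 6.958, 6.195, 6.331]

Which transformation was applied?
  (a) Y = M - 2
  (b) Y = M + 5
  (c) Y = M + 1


Checking option (b) Y = M + 5:
  M = 2.686 -> Y = 7.686 ✓
  M = 1.748 -> Y = 6.748 ✓
  M = 1.725 -> Y = 6.725 ✓
All samples match this transformation.

(b) M + 5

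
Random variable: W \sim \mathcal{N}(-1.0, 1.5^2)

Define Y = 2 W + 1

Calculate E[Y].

For Y = 2W + 1:
E[Y] = 2 * E[W] + 1
E[W] = -1.0 = -1
E[Y] = 2 * (-1) + 1 = -1

-1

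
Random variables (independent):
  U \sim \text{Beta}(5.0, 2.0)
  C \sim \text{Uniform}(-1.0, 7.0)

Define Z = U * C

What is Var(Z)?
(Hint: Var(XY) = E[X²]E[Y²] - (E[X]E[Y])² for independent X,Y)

Var(XY) = E[X²]E[Y²] - (E[X]E[Y])²
E[U] = 0.71428571, Var(U) = 0.025510204
E[C] = 3, Var(C) = 5.3333333
E[U²] = 0.025510204 + 0.71428571² = 0.53571429
E[C²] = 5.3333333 + 3² = 14.333333
Var(Z) = 0.53571429*14.333333 - (0.71428571*3)²
= 7.6785714 - 4.5918367 = 3.0867347

3.0867347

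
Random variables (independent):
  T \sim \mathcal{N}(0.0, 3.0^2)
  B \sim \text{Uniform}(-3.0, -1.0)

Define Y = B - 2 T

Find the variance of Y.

For independent RVs: Var(aX + bY) = a²Var(X) + b²Var(Y)
Var(T) = 9
Var(B) = 0.33333333
Var(Y) = (-2)²*9 + 1²*0.33333333
= 4*9 + 1*0.33333333 = 36.333333

36.333333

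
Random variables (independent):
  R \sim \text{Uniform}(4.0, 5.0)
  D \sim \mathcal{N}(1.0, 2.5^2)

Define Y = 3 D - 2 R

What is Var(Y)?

For independent RVs: Var(aX + bY) = a²Var(X) + b²Var(Y)
Var(R) = 0.083333333
Var(D) = 6.25
Var(Y) = (-2)²*0.083333333 + 3²*6.25
= 4*0.083333333 + 9*6.25 = 56.583333

56.583333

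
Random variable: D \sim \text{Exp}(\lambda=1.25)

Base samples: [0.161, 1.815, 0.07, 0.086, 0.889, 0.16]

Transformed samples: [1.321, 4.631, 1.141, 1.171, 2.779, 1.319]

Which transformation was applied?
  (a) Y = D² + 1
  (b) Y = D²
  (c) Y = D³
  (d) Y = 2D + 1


Checking option (d) Y = 2D + 1:
  D = 0.161 -> Y = 1.321 ✓
  D = 1.815 -> Y = 4.631 ✓
  D = 0.07 -> Y = 1.141 ✓
All samples match this transformation.

(d) 2D + 1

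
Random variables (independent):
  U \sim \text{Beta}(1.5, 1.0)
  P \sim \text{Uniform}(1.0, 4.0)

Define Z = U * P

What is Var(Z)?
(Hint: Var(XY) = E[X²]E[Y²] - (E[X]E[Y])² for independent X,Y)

Var(XY) = E[X²]E[Y²] - (E[X]E[Y])²
E[U] = 0.6, Var(U) = 0.068571429
E[P] = 2.5, Var(P) = 0.75
E[U²] = 0.068571429 + 0.6² = 0.42857143
E[P²] = 0.75 + 2.5² = 7
Var(Z) = 0.42857143*7 - (0.6*2.5)²
= 3 - 2.25 = 0.75

0.75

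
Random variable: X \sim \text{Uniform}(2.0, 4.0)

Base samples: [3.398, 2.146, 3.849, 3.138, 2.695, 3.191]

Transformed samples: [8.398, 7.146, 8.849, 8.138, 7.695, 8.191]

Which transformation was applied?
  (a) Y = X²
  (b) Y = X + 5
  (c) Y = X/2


Checking option (b) Y = X + 5:
  X = 3.398 -> Y = 8.398 ✓
  X = 2.146 -> Y = 7.146 ✓
  X = 3.849 -> Y = 8.849 ✓
All samples match this transformation.

(b) X + 5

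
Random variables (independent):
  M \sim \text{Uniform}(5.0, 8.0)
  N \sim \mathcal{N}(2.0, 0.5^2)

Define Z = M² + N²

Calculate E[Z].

E[Z] = E[M²] + E[N²]
E[M²] = Var(M) + E[M]² = 0.75 + 42.25 = 43
E[N²] = Var(N) + E[N]² = 0.25 + 4 = 4.25
E[Z] = 43 + 4.25 = 47.25

47.25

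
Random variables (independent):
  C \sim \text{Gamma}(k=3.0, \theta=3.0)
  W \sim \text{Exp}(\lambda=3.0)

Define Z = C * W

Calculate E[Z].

For independent RVs: E[XY] = E[X]*E[Y]
E[C] = 9
E[W] = 0.33333333
E[Z] = 9 * 0.33333333 = 3

3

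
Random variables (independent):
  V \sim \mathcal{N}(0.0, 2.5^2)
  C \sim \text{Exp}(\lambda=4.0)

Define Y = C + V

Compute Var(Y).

For independent RVs: Var(aX + bY) = a²Var(X) + b²Var(Y)
Var(V) = 6.25
Var(C) = 0.0625
Var(Y) = 1²*6.25 + 1²*0.0625
= 1*6.25 + 1*0.0625 = 6.3125

6.3125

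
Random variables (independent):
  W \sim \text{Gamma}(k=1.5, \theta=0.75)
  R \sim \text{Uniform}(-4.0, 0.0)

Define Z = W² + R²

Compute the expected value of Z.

E[Z] = E[W²] + E[R²]
E[W²] = Var(W) + E[W]² = 0.84375 + 1.265625 = 2.109375
E[R²] = Var(R) + E[R]² = 1.3333333 + 4 = 5.3333333
E[Z] = 2.109375 + 5.3333333 = 7.4427083

7.4427083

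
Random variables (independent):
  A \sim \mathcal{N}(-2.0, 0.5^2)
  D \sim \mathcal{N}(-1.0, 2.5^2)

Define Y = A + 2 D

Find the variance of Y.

For independent RVs: Var(aX + bY) = a²Var(X) + b²Var(Y)
Var(A) = 0.25
Var(D) = 6.25
Var(Y) = 1²*0.25 + 2²*6.25
= 1*0.25 + 4*6.25 = 25.25

25.25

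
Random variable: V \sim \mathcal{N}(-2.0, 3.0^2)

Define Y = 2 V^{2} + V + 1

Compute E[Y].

E[Y] = 2*E[V²] + 1*E[V] + 1
E[V] = -2
E[V²] = Var(V) + (E[V])² = 9 + 4 = 13
E[Y] = 2*13 + 1*(-2) + 1 = 25

25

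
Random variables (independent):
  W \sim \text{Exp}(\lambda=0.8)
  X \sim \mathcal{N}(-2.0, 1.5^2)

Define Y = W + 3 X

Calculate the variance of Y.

For independent RVs: Var(aX + bY) = a²Var(X) + b²Var(Y)
Var(W) = 1.5625
Var(X) = 2.25
Var(Y) = 1²*1.5625 + 3²*2.25
= 1*1.5625 + 9*2.25 = 21.8125

21.8125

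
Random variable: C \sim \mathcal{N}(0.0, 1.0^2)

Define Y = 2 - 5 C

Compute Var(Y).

For Y = aC + b: Var(Y) = a² * Var(C)
Var(C) = 1.0^2 = 1
Var(Y) = (-5)² * 1 = 25 * 1 = 25

25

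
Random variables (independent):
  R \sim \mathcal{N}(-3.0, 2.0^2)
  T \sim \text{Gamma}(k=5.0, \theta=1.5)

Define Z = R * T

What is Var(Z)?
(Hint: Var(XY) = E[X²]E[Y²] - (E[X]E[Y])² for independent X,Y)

Var(XY) = E[X²]E[Y²] - (E[X]E[Y])²
E[R] = -3, Var(R) = 4
E[T] = 7.5, Var(T) = 11.25
E[R²] = 4 + (-3)² = 13
E[T²] = 11.25 + 7.5² = 67.5
Var(Z) = 13*67.5 - (-3*7.5)²
= 877.5 - 506.25 = 371.25

371.25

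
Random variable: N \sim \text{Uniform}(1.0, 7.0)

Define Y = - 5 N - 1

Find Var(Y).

For Y = aN + b: Var(Y) = a² * Var(N)
Var(N) = (7 - 1)^2/12 = 3
Var(Y) = (-5)² * 3 = 25 * 3 = 75

75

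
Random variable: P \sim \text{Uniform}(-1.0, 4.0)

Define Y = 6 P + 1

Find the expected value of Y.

For Y = 6P + 1:
E[Y] = 6 * E[P] + 1
E[P] = (-1 + 4)/2 = 1.5
E[Y] = 6 * 1.5 + 1 = 10

10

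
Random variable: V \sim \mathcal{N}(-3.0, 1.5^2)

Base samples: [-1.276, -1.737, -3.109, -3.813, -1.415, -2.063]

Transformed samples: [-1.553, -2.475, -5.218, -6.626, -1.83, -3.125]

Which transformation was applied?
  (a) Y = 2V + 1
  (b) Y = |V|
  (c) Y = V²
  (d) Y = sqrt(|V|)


Checking option (a) Y = 2V + 1:
  V = -1.276 -> Y = -1.553 ✓
  V = -1.737 -> Y = -2.475 ✓
  V = -3.109 -> Y = -5.218 ✓
All samples match this transformation.

(a) 2V + 1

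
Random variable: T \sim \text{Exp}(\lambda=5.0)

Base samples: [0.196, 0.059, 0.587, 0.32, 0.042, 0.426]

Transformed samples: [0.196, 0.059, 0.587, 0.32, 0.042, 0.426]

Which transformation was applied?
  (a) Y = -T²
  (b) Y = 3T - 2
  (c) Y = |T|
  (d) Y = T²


Checking option (c) Y = |T|:
  T = 0.196 -> Y = 0.196 ✓
  T = 0.059 -> Y = 0.059 ✓
  T = 0.587 -> Y = 0.587 ✓
All samples match this transformation.

(c) |T|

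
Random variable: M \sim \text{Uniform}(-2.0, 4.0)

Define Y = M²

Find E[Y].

E[M²] = Var(M) + (E[M])² = 3 + 1 = 4

4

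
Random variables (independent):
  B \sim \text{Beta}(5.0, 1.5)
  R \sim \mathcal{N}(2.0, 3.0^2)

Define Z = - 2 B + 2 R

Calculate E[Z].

E[Z] = -2*E[B] + 2*E[R]
E[B] = 0.76923077
E[R] = 2
E[Z] = -2*0.76923077 + 2*2 = 2.4615385

2.4615385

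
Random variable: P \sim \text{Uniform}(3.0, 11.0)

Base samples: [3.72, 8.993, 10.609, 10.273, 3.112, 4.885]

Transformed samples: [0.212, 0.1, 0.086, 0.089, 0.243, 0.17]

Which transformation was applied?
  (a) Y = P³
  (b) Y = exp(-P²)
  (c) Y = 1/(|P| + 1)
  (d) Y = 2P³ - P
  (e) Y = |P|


Checking option (c) Y = 1/(|P| + 1):
  P = 3.72 -> Y = 0.212 ✓
  P = 8.993 -> Y = 0.1 ✓
  P = 10.609 -> Y = 0.086 ✓
All samples match this transformation.

(c) 1/(|P| + 1)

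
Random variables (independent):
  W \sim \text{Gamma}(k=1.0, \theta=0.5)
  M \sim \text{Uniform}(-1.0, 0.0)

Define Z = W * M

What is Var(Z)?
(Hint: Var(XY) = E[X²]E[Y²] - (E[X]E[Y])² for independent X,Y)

Var(XY) = E[X²]E[Y²] - (E[X]E[Y])²
E[W] = 0.5, Var(W) = 0.25
E[M] = -0.5, Var(M) = 0.083333333
E[W²] = 0.25 + 0.5² = 0.5
E[M²] = 0.083333333 + (-0.5)² = 0.33333333
Var(Z) = 0.5*0.33333333 - (0.5*(-0.5))²
= 0.16666667 - 0.0625 = 0.10416667

0.10416667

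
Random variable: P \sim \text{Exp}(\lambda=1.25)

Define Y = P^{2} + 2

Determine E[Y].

E[Y] = 1*E[P²] + 2
E[P] = 0.8
E[P²] = Var(P) + (E[P])² = 0.64 + 0.64 = 1.28
E[Y] = 1*1.28 + 2 = 3.28

3.28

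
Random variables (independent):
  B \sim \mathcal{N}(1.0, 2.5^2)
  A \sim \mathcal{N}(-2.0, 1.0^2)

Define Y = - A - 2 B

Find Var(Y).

For independent RVs: Var(aX + bY) = a²Var(X) + b²Var(Y)
Var(B) = 6.25
Var(A) = 1
Var(Y) = (-2)²*6.25 + (-1)²*1
= 4*6.25 + 1*1 = 26

26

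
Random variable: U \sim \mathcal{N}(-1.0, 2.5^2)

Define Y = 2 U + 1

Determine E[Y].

For Y = 2U + 1:
E[Y] = 2 * E[U] + 1
E[U] = -1.0 = -1
E[Y] = 2 * (-1) + 1 = -1

-1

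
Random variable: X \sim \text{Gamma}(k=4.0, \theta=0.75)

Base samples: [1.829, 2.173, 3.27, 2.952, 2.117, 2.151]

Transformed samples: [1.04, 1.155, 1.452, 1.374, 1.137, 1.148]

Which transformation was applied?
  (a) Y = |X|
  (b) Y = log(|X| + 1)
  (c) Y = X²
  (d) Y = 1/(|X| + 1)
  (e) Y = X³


Checking option (b) Y = log(|X| + 1):
  X = 1.829 -> Y = 1.04 ✓
  X = 2.173 -> Y = 1.155 ✓
  X = 3.27 -> Y = 1.452 ✓
All samples match this transformation.

(b) log(|X| + 1)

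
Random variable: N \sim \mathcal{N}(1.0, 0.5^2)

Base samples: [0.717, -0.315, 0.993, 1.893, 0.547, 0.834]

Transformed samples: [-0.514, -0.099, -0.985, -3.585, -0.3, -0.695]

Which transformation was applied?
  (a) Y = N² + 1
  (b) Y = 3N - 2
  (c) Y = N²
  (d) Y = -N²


Checking option (d) Y = -N²:
  N = 0.717 -> Y = -0.514 ✓
  N = -0.315 -> Y = -0.099 ✓
  N = 0.993 -> Y = -0.985 ✓
All samples match this transformation.

(d) -N²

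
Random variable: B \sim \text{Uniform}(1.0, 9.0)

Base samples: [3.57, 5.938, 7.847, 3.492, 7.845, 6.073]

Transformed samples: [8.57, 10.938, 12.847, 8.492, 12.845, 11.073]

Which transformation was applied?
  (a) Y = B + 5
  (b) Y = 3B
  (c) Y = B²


Checking option (a) Y = B + 5:
  B = 3.57 -> Y = 8.57 ✓
  B = 5.938 -> Y = 10.938 ✓
  B = 7.847 -> Y = 12.847 ✓
All samples match this transformation.

(a) B + 5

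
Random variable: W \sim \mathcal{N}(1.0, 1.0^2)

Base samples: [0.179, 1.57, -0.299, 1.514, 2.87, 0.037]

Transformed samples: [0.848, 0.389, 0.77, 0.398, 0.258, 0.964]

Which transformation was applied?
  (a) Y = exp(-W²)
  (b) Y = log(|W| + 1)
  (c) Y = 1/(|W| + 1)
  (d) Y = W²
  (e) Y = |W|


Checking option (c) Y = 1/(|W| + 1):
  W = 0.179 -> Y = 0.848 ✓
  W = 1.57 -> Y = 0.389 ✓
  W = -0.299 -> Y = 0.77 ✓
All samples match this transformation.

(c) 1/(|W| + 1)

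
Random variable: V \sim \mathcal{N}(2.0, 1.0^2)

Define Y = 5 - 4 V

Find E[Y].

For Y = -4V + 5:
E[Y] = -4 * E[V] + 5
E[V] = 2.0 = 2
E[Y] = -4 * 2 + 5 = -3

-3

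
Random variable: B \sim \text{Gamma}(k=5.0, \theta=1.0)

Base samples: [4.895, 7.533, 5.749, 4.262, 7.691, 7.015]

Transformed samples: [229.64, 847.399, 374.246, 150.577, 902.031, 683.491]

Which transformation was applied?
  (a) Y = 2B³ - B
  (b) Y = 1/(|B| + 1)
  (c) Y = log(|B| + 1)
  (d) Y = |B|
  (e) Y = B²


Checking option (a) Y = 2B³ - B:
  B = 4.895 -> Y = 229.64 ✓
  B = 7.533 -> Y = 847.399 ✓
  B = 5.749 -> Y = 374.246 ✓
All samples match this transformation.

(a) 2B³ - B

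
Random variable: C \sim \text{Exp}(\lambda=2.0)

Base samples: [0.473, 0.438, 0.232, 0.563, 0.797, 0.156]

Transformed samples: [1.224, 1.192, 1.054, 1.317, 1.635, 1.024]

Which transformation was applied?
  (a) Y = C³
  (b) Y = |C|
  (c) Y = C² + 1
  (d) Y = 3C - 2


Checking option (c) Y = C² + 1:
  C = 0.473 -> Y = 1.224 ✓
  C = 0.438 -> Y = 1.192 ✓
  C = 0.232 -> Y = 1.054 ✓
All samples match this transformation.

(c) C² + 1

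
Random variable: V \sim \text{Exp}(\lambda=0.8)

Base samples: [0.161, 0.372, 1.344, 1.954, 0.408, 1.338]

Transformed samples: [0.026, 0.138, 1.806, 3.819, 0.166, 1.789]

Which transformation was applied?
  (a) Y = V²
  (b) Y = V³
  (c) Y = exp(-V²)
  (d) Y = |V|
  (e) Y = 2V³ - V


Checking option (a) Y = V²:
  V = 0.161 -> Y = 0.026 ✓
  V = 0.372 -> Y = 0.138 ✓
  V = 1.344 -> Y = 1.806 ✓
All samples match this transformation.

(a) V²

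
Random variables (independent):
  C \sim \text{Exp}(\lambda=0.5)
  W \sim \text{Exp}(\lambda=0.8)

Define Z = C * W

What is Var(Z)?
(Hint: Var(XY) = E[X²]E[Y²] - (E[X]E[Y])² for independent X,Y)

Var(XY) = E[X²]E[Y²] - (E[X]E[Y])²
E[C] = 2, Var(C) = 4
E[W] = 1.25, Var(W) = 1.5625
E[C²] = 4 + 2² = 8
E[W²] = 1.5625 + 1.25² = 3.125
Var(Z) = 8*3.125 - (2*1.25)²
= 25 - 6.25 = 18.75

18.75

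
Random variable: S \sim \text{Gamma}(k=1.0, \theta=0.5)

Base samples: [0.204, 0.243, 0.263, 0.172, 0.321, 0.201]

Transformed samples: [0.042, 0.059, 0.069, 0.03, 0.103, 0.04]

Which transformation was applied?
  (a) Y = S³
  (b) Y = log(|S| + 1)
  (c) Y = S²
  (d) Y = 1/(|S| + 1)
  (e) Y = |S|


Checking option (c) Y = S²:
  S = 0.204 -> Y = 0.042 ✓
  S = 0.243 -> Y = 0.059 ✓
  S = 0.263 -> Y = 0.069 ✓
All samples match this transformation.

(c) S²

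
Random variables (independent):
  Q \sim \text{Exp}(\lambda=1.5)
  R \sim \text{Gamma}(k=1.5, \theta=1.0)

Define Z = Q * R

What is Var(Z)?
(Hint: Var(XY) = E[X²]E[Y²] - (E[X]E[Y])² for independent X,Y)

Var(XY) = E[X²]E[Y²] - (E[X]E[Y])²
E[Q] = 0.66666667, Var(Q) = 0.44444444
E[R] = 1.5, Var(R) = 1.5
E[Q²] = 0.44444444 + 0.66666667² = 0.88888889
E[R²] = 1.5 + 1.5² = 3.75
Var(Z) = 0.88888889*3.75 - (0.66666667*1.5)²
= 3.3333333 - 1 = 2.3333333

2.3333333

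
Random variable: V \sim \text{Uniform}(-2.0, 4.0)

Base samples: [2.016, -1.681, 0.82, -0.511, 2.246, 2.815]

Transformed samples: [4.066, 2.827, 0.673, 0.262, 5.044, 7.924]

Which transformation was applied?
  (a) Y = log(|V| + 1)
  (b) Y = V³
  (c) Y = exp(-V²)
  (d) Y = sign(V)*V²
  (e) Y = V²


Checking option (e) Y = V²:
  V = 2.016 -> Y = 4.066 ✓
  V = -1.681 -> Y = 2.827 ✓
  V = 0.82 -> Y = 0.673 ✓
All samples match this transformation.

(e) V²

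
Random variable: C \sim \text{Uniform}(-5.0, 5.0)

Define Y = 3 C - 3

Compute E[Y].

For Y = 3C - 3:
E[Y] = 3 * E[C] - 3
E[C] = (-5 + 5)/2 = 0
E[Y] = 3 * 0 - 3 = -3

-3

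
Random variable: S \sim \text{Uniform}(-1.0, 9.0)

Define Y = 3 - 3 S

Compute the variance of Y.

For Y = aS + b: Var(Y) = a² * Var(S)
Var(S) = (9 + 1)^2/12 = 8.3333333
Var(Y) = (-3)² * 8.3333333 = 9 * 8.3333333 = 75

75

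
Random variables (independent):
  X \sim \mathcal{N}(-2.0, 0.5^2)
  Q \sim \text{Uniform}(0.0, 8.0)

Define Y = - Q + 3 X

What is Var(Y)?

For independent RVs: Var(aX + bY) = a²Var(X) + b²Var(Y)
Var(X) = 0.25
Var(Q) = 5.3333333
Var(Y) = 3²*0.25 + (-1)²*5.3333333
= 9*0.25 + 1*5.3333333 = 7.5833333

7.5833333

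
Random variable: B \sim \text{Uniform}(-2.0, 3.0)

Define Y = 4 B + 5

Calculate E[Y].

For Y = 4B + 5:
E[Y] = 4 * E[B] + 5
E[B] = (-2 + 3)/2 = 0.5
E[Y] = 4 * 0.5 + 5 = 7

7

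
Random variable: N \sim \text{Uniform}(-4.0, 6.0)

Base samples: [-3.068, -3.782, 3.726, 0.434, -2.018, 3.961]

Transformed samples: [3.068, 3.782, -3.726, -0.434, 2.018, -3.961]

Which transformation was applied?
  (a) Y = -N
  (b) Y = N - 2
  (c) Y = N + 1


Checking option (a) Y = -N:
  N = -3.068 -> Y = 3.068 ✓
  N = -3.782 -> Y = 3.782 ✓
  N = 3.726 -> Y = -3.726 ✓
All samples match this transformation.

(a) -N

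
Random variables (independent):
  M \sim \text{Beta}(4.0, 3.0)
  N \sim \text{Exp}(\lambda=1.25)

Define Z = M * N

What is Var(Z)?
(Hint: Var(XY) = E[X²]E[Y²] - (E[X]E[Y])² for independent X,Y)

Var(XY) = E[X²]E[Y²] - (E[X]E[Y])²
E[M] = 0.57142857, Var(M) = 0.030612245
E[N] = 0.8, Var(N) = 0.64
E[M²] = 0.030612245 + 0.57142857² = 0.35714286
E[N²] = 0.64 + 0.8² = 1.28
Var(Z) = 0.35714286*1.28 - (0.57142857*0.8)²
= 0.45714286 - 0.20897959 = 0.24816327

0.24816327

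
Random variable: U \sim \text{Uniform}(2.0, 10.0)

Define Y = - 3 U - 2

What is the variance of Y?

For Y = aU + b: Var(Y) = a² * Var(U)
Var(U) = (10 - 2)^2/12 = 5.3333333
Var(Y) = (-3)² * 5.3333333 = 9 * 5.3333333 = 48

48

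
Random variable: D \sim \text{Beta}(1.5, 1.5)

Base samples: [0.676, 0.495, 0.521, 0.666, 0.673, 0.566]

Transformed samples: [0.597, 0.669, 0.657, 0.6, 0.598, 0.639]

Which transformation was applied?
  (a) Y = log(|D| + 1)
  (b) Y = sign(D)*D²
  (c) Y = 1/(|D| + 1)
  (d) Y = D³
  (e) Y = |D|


Checking option (c) Y = 1/(|D| + 1):
  D = 0.676 -> Y = 0.597 ✓
  D = 0.495 -> Y = 0.669 ✓
  D = 0.521 -> Y = 0.657 ✓
All samples match this transformation.

(c) 1/(|D| + 1)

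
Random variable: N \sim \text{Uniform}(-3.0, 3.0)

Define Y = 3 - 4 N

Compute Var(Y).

For Y = aN + b: Var(Y) = a² * Var(N)
Var(N) = (3 + 3)^2/12 = 3
Var(Y) = (-4)² * 3 = 16 * 3 = 48

48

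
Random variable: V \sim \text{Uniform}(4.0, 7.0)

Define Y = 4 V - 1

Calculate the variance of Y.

For Y = aV + b: Var(Y) = a² * Var(V)
Var(V) = (7 - 4)^2/12 = 0.75
Var(Y) = 4² * 0.75 = 16 * 0.75 = 12

12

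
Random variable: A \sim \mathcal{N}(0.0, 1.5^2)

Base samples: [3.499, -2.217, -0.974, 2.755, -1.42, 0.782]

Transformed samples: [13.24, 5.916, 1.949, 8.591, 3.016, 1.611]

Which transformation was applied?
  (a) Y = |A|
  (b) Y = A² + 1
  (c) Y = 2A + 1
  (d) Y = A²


Checking option (b) Y = A² + 1:
  A = 3.499 -> Y = 13.24 ✓
  A = -2.217 -> Y = 5.916 ✓
  A = -0.974 -> Y = 1.949 ✓
All samples match this transformation.

(b) A² + 1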